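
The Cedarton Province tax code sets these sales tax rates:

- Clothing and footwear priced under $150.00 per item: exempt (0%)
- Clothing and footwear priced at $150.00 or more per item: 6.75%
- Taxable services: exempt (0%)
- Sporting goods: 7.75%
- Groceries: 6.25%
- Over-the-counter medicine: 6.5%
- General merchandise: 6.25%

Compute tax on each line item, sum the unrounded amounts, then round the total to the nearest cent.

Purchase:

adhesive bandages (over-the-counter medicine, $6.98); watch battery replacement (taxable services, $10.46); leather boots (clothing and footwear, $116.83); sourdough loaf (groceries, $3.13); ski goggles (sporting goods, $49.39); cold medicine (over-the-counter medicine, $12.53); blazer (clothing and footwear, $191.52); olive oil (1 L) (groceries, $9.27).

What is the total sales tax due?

Adhesive bandages $6.98: over-the-counter medicine → 6.5% → $0.4537
Watch battery replacement $10.46: taxable services → 0% → $0.00
Leather boots $116.83: clothing and footwear, under $150.00 → 0% → $0.00
Sourdough loaf $3.13: groceries → 6.25% → $0.195625
Ski goggles $49.39: sporting goods → 7.75% → $3.827725
Cold medicine $12.53: over-the-counter medicine → 6.5% → $0.81445
Blazer $191.52: clothing and footwear, $150.00 or more → 6.75% → $12.9276
Olive oil (1 L) $9.27: groceries → 6.25% → $0.579375
Unrounded tax sum = $18.798475 → $18.80

$18.80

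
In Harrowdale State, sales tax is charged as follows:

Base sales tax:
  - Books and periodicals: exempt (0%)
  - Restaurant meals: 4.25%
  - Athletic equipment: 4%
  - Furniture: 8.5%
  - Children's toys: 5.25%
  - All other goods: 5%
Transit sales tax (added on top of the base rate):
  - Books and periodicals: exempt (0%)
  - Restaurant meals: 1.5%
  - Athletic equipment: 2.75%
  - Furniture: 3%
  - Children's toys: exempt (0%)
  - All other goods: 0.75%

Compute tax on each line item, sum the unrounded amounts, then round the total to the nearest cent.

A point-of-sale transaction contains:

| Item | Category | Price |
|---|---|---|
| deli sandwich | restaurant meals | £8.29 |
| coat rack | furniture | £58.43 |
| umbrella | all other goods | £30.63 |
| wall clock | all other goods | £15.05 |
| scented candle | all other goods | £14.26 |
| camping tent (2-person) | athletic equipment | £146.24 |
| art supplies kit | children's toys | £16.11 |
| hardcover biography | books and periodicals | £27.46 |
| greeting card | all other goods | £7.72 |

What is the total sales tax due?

£21.80

Deli sandwich £8.29: restaurant meals → 4.25% + 1.5% transit = 5.75% → £0.476675
Coat rack £58.43: furniture → 8.5% + 3% transit = 11.5% → £6.71945
Umbrella £30.63: all other goods → 5% + 0.75% transit = 5.75% → £1.761225
Wall clock £15.05: all other goods → 5% + 0.75% transit = 5.75% → £0.865375
Scented candle £14.26: all other goods → 5% + 0.75% transit = 5.75% → £0.81995
Camping tent (2-person) £146.24: athletic equipment → 4% + 2.75% transit = 6.75% → £9.8712
Art supplies kit £16.11: children's toys → 5.25% + 0% transit = 5.25% → £0.845775
Hardcover biography £27.46: books and periodicals → 0% + 0% transit = 0% → £0.00
Greeting card £7.72: all other goods → 5% + 0.75% transit = 5.75% → £0.4439
Unrounded tax sum = £21.80355 → £21.80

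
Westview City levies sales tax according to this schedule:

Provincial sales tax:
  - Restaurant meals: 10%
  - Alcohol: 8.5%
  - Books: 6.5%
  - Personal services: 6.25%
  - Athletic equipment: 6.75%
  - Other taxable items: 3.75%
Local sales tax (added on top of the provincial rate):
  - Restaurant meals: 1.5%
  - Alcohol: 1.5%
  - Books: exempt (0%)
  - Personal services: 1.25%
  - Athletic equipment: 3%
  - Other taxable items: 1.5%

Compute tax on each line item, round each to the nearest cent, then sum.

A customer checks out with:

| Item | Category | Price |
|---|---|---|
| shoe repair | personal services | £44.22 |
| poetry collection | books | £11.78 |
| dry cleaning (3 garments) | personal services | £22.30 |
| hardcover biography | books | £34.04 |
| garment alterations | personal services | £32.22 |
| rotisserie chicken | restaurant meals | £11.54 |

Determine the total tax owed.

Shoe repair £44.22: personal services → 6.25% + 1.25% local = 7.5% → £3.32
Poetry collection £11.78: books → 6.5% + 0% local = 6.5% → £0.77
Dry cleaning (3 garments) £22.30: personal services → 6.25% + 1.25% local = 7.5% → £1.67
Hardcover biography £34.04: books → 6.5% + 0% local = 6.5% → £2.21
Garment alterations £32.22: personal services → 6.25% + 1.25% local = 7.5% → £2.42
Rotisserie chicken £11.54: restaurant meals → 10% + 1.5% local = 11.5% → £1.33
Total tax = £3.32 + £0.77 + £1.67 + £2.21 + £2.42 + £1.33 = £11.72

£11.72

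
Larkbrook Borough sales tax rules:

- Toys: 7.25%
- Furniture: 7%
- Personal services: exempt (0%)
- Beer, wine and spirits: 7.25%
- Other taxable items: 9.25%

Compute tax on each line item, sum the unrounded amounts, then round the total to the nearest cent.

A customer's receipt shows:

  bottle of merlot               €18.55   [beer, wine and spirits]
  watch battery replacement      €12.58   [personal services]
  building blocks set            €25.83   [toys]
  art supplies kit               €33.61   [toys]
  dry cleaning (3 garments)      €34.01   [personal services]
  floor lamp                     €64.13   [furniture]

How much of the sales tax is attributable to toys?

Building blocks set €25.83: toys → 7.25% → €1.872675
Art supplies kit €33.61: toys → 7.25% → €2.436725
Tax on toys: unrounded sum = €4.3094 → €4.31

€4.31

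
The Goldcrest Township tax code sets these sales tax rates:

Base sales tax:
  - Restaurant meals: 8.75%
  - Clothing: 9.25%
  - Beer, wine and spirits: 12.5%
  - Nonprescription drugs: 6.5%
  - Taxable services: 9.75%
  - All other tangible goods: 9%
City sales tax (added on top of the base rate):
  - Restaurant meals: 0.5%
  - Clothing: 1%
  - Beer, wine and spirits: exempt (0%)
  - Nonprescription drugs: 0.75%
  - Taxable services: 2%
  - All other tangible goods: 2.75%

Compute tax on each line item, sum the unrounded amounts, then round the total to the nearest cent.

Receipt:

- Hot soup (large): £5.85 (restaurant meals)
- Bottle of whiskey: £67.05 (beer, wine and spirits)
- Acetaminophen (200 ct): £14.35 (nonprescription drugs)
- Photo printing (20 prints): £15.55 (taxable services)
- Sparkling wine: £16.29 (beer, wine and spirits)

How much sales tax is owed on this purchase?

£13.83

Hot soup (large) £5.85: restaurant meals → 8.75% + 0.5% city = 9.25% → £0.541125
Bottle of whiskey £67.05: beer, wine and spirits → 12.5% + 0% city = 12.5% → £8.38125
Acetaminophen (200 ct) £14.35: nonprescription drugs → 6.5% + 0.75% city = 7.25% → £1.040375
Photo printing (20 prints) £15.55: taxable services → 9.75% + 2% city = 11.75% → £1.827125
Sparkling wine £16.29: beer, wine and spirits → 12.5% + 0% city = 12.5% → £2.03625
Unrounded tax sum = £13.826125 → £13.83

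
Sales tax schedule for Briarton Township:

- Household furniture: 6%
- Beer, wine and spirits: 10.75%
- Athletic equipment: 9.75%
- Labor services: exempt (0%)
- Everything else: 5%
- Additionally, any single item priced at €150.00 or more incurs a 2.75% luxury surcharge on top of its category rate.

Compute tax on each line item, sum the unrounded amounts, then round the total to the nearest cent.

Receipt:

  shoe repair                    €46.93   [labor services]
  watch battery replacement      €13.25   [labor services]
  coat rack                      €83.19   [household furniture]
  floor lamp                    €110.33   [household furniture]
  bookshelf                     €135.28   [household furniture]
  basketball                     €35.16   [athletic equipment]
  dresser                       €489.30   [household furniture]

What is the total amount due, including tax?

Shoe repair €46.93: labor services → 0% → €0.00
Watch battery replacement €13.25: labor services → 0% → €0.00
Coat rack €83.19: household furniture → 6% → €4.9914
Floor lamp €110.33: household furniture → 6% → €6.6198
Bookshelf €135.28: household furniture → 6% → €8.1168
Basketball €35.16: athletic equipment → 9.75% → €3.4281
Dresser €489.30: household furniture → 6% + 2.75% surcharge = 8.75% → €42.81375
Subtotal = €913.44; unrounded tax = €65.96985 → €65.97; total due = €979.41

€979.41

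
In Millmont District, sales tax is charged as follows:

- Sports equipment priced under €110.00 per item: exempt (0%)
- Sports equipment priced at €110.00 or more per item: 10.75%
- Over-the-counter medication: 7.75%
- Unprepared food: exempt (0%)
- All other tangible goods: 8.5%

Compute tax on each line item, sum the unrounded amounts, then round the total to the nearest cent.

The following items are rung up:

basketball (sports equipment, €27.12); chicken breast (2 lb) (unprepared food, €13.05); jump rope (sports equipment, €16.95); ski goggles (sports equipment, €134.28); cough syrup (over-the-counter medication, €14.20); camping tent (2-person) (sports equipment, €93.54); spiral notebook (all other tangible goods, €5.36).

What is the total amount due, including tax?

€320.49

Basketball €27.12: sports equipment, under €110.00 → 0% → €0.00
Chicken breast (2 lb) €13.05: unprepared food → 0% → €0.00
Jump rope €16.95: sports equipment, under €110.00 → 0% → €0.00
Ski goggles €134.28: sports equipment, €110.00 or more → 10.75% → €14.4351
Cough syrup €14.20: over-the-counter medication → 7.75% → €1.1005
Camping tent (2-person) €93.54: sports equipment, under €110.00 → 0% → €0.00
Spiral notebook €5.36: all other tangible goods → 8.5% → €0.4556
Subtotal = €304.50; unrounded tax = €15.9912 → €15.99; total due = €320.49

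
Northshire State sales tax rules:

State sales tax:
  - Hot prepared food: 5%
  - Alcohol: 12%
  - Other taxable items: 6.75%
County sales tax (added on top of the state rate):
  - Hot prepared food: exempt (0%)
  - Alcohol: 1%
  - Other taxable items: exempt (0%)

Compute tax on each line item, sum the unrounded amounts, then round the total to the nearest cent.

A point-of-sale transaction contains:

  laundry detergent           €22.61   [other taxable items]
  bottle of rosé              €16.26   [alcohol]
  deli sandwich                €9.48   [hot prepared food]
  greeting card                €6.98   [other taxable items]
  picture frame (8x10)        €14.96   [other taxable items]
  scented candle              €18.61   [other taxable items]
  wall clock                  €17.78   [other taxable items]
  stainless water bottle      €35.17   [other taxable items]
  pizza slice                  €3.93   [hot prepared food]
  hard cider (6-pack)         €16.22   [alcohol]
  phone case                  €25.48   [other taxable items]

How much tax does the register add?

Laundry detergent €22.61: other taxable items → 6.75% + 0% county = 6.75% → €1.526175
Bottle of rosé €16.26: alcohol → 12% + 1% county = 13% → €2.1138
Deli sandwich €9.48: hot prepared food → 5% + 0% county = 5% → €0.474
Greeting card €6.98: other taxable items → 6.75% + 0% county = 6.75% → €0.47115
Picture frame (8x10) €14.96: other taxable items → 6.75% + 0% county = 6.75% → €1.0098
Scented candle €18.61: other taxable items → 6.75% + 0% county = 6.75% → €1.256175
Wall clock €17.78: other taxable items → 6.75% + 0% county = 6.75% → €1.20015
Stainless water bottle €35.17: other taxable items → 6.75% + 0% county = 6.75% → €2.373975
Pizza slice €3.93: hot prepared food → 5% + 0% county = 5% → €0.1965
Hard cider (6-pack) €16.22: alcohol → 12% + 1% county = 13% → €2.1086
Phone case €25.48: other taxable items → 6.75% + 0% county = 6.75% → €1.7199
Unrounded tax sum = €14.450225 → €14.45

€14.45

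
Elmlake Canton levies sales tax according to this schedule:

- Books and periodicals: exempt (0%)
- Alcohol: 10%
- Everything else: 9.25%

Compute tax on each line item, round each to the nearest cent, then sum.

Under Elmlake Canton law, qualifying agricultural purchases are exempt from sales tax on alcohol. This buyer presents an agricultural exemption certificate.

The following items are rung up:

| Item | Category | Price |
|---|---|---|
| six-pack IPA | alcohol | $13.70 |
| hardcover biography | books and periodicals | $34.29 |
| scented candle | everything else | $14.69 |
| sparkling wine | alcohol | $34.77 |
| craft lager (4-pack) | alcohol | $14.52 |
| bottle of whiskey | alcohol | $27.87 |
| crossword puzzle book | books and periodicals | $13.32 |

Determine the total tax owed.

$1.36

Six-pack IPA $13.70: alcohol, buyer-exempt → 0% → $0.00
Hardcover biography $34.29: books and periodicals → 0% → $0.00
Scented candle $14.69: everything else → 9.25% → $1.36
Sparkling wine $34.77: alcohol, buyer-exempt → 0% → $0.00
Craft lager (4-pack) $14.52: alcohol, buyer-exempt → 0% → $0.00
Bottle of whiskey $27.87: alcohol, buyer-exempt → 0% → $0.00
Crossword puzzle book $13.32: books and periodicals → 0% → $0.00
Total tax = $1.36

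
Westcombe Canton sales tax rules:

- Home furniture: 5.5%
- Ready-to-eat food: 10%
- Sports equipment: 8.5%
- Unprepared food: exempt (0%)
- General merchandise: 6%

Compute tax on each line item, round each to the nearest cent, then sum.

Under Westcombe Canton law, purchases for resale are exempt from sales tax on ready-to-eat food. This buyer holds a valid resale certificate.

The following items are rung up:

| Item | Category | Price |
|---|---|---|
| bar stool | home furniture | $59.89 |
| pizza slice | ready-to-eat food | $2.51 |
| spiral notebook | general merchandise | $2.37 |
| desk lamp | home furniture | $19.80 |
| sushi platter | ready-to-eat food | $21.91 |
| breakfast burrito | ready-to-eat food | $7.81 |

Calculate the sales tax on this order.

$4.52

Bar stool $59.89: home furniture → 5.5% → $3.29
Pizza slice $2.51: ready-to-eat food, buyer-exempt → 0% → $0.00
Spiral notebook $2.37: general merchandise → 6% → $0.14
Desk lamp $19.80: home furniture → 5.5% → $1.09
Sushi platter $21.91: ready-to-eat food, buyer-exempt → 0% → $0.00
Breakfast burrito $7.81: ready-to-eat food, buyer-exempt → 0% → $0.00
Total tax = $3.29 + $0.14 + $1.09 = $4.52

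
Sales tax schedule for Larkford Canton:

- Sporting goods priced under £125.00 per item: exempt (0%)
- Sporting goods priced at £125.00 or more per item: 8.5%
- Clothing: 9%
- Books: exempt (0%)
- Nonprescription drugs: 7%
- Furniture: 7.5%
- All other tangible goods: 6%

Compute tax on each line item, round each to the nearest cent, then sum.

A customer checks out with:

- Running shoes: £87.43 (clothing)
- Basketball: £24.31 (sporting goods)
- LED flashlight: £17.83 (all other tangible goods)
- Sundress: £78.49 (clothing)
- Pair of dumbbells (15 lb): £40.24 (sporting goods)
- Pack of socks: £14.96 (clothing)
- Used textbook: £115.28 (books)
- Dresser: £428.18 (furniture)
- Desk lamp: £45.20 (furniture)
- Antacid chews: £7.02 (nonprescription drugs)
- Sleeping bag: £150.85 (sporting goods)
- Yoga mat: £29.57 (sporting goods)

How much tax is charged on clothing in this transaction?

Running shoes £87.43: clothing → 9% → £7.87
Sundress £78.49: clothing → 9% → £7.06
Pack of socks £14.96: clothing → 9% → £1.35
Tax on clothing = £7.87 + £7.06 + £1.35 = £16.28

£16.28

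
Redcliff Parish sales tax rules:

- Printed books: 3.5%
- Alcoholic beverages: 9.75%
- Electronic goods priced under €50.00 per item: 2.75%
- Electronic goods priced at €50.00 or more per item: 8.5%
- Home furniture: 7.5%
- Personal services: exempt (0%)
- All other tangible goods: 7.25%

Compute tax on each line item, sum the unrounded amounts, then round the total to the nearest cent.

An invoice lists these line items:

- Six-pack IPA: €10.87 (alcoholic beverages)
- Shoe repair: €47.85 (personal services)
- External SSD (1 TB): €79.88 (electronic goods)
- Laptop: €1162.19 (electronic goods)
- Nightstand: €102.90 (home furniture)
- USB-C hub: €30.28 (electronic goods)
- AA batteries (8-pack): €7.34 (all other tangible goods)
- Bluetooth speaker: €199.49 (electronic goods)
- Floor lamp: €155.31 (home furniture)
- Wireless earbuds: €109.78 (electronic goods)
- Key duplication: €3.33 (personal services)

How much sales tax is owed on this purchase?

€153.65

Six-pack IPA €10.87: alcoholic beverages → 9.75% → €1.059825
Shoe repair €47.85: personal services → 0% → €0.00
External SSD (1 TB) €79.88: electronic goods, €50.00 or more → 8.5% → €6.7898
Laptop €1162.19: electronic goods, €50.00 or more → 8.5% → €98.78615
Nightstand €102.90: home furniture → 7.5% → €7.7175
USB-C hub €30.28: electronic goods, under €50.00 → 2.75% → €0.8327
AA batteries (8-pack) €7.34: all other tangible goods → 7.25% → €0.53215
Bluetooth speaker €199.49: electronic goods, €50.00 or more → 8.5% → €16.95665
Floor lamp €155.31: home furniture → 7.5% → €11.64825
Wireless earbuds €109.78: electronic goods, €50.00 or more → 8.5% → €9.3313
Key duplication €3.33: personal services → 0% → €0.00
Unrounded tax sum = €153.654325 → €153.65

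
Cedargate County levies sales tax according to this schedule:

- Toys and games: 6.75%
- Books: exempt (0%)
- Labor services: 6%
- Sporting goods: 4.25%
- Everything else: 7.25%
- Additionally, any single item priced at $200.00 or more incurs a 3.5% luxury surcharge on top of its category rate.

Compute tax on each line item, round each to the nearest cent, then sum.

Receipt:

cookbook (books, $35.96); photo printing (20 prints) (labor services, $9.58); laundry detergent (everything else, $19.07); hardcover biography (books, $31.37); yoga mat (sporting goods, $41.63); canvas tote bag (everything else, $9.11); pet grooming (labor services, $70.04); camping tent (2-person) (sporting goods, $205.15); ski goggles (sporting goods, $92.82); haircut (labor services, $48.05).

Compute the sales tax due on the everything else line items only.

Laundry detergent $19.07: everything else → 7.25% → $1.38
Canvas tote bag $9.11: everything else → 7.25% → $0.66
Tax on everything else = $1.38 + $0.66 = $2.04

$2.04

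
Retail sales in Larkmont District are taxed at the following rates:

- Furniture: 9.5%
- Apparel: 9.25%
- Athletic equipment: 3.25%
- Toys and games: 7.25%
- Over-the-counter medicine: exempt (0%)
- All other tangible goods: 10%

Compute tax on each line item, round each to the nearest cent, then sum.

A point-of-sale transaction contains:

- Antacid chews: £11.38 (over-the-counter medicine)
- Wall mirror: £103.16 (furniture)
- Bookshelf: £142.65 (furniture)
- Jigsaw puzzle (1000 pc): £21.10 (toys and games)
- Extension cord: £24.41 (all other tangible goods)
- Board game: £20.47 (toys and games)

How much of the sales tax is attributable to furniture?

Wall mirror £103.16: furniture → 9.5% → £9.80
Bookshelf £142.65: furniture → 9.5% → £13.55
Tax on furniture = £9.80 + £13.55 = £23.35

£23.35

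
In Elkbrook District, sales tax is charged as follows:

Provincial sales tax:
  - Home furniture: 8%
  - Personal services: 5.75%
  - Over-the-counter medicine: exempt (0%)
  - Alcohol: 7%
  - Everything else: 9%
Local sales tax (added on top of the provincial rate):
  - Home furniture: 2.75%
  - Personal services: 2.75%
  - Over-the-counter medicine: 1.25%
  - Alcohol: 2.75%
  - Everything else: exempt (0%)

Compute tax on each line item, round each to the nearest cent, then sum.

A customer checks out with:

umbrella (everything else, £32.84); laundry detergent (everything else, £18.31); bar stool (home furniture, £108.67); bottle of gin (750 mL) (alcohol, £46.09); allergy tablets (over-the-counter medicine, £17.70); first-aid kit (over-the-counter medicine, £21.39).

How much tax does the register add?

Umbrella £32.84: everything else → 9% + 0% local = 9% → £2.96
Laundry detergent £18.31: everything else → 9% + 0% local = 9% → £1.65
Bar stool £108.67: home furniture → 8% + 2.75% local = 10.75% → £11.68
Bottle of gin (750 mL) £46.09: alcohol → 7% + 2.75% local = 9.75% → £4.49
Allergy tablets £17.70: over-the-counter medicine → 0% + 1.25% local = 1.25% → £0.22
First-aid kit £21.39: over-the-counter medicine → 0% + 1.25% local = 1.25% → £0.27
Total tax = £2.96 + £1.65 + £11.68 + £4.49 + £0.22 + £0.27 = £21.27

£21.27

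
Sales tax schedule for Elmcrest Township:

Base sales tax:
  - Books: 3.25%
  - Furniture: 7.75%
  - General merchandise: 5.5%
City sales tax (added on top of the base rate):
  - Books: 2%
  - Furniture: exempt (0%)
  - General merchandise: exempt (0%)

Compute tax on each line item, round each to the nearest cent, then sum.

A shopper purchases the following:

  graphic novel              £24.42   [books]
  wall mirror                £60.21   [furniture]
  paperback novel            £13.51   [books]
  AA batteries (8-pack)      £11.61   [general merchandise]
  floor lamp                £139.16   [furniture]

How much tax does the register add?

£18.08

Graphic novel £24.42: books → 3.25% + 2% city = 5.25% → £1.28
Wall mirror £60.21: furniture → 7.75% + 0% city = 7.75% → £4.67
Paperback novel £13.51: books → 3.25% + 2% city = 5.25% → £0.71
AA batteries (8-pack) £11.61: general merchandise → 5.5% + 0% city = 5.5% → £0.64
Floor lamp £139.16: furniture → 7.75% + 0% city = 7.75% → £10.78
Total tax = £1.28 + £4.67 + £0.71 + £0.64 + £10.78 = £18.08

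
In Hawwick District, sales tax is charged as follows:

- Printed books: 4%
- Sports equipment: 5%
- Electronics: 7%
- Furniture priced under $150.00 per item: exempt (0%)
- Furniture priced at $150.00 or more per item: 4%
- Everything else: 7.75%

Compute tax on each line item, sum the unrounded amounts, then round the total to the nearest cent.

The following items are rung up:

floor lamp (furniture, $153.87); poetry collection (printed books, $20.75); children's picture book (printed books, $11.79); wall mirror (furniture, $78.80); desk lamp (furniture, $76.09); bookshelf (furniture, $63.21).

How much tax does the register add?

$7.46

Floor lamp $153.87: furniture, $150.00 or more → 4% → $6.1548
Poetry collection $20.75: printed books → 4% → $0.83
Children's picture book $11.79: printed books → 4% → $0.4716
Wall mirror $78.80: furniture, under $150.00 → 0% → $0.00
Desk lamp $76.09: furniture, under $150.00 → 0% → $0.00
Bookshelf $63.21: furniture, under $150.00 → 0% → $0.00
Unrounded tax sum = $7.4564 → $7.46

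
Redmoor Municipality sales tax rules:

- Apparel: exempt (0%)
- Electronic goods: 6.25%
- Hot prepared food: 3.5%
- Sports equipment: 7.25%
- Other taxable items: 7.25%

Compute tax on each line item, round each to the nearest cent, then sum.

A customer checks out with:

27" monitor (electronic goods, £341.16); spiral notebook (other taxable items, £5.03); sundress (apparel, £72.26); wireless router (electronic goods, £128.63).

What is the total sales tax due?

£29.72

27" monitor £341.16: electronic goods → 6.25% → £21.32
Spiral notebook £5.03: other taxable items → 7.25% → £0.36
Sundress £72.26: apparel → 0% → £0.00
Wireless router £128.63: electronic goods → 6.25% → £8.04
Total tax = £21.32 + £0.36 + £8.04 = £29.72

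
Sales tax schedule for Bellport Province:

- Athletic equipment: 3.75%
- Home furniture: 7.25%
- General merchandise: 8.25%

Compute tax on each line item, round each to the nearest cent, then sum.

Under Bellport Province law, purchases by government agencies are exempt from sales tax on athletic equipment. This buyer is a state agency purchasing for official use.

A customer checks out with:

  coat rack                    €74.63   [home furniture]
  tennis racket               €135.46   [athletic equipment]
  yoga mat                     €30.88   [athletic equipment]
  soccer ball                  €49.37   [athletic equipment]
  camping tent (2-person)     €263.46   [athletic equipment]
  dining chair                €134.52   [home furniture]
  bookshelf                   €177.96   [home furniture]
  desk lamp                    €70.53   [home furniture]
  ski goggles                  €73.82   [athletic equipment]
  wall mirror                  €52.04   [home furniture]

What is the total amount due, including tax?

Coat rack €74.63: home furniture → 7.25% → €5.41
Tennis racket €135.46: athletic equipment, buyer-exempt → 0% → €0.00
Yoga mat €30.88: athletic equipment, buyer-exempt → 0% → €0.00
Soccer ball €49.37: athletic equipment, buyer-exempt → 0% → €0.00
Camping tent (2-person) €263.46: athletic equipment, buyer-exempt → 0% → €0.00
Dining chair €134.52: home furniture → 7.25% → €9.75
Bookshelf €177.96: home furniture → 7.25% → €12.90
Desk lamp €70.53: home furniture → 7.25% → €5.11
Ski goggles €73.82: athletic equipment, buyer-exempt → 0% → €0.00
Wall mirror €52.04: home furniture → 7.25% → €3.77
Subtotal = €1062.67; tax = €36.94; total due = €1099.61

€1099.61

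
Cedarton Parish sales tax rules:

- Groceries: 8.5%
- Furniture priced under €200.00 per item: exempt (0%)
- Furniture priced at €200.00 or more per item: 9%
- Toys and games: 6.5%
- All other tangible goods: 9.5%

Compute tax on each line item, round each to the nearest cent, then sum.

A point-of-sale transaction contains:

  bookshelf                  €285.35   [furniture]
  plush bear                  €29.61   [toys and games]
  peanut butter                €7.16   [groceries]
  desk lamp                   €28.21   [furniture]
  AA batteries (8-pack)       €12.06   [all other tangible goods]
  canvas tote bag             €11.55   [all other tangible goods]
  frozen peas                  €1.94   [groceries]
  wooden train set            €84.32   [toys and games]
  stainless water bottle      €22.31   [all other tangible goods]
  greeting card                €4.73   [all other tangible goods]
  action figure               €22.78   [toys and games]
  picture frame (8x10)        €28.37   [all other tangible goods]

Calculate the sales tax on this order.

€42.85

Bookshelf €285.35: furniture, €200.00 or more → 9% → €25.68
Plush bear €29.61: toys and games → 6.5% → €1.92
Peanut butter €7.16: groceries → 8.5% → €0.61
Desk lamp €28.21: furniture, under €200.00 → 0% → €0.00
AA batteries (8-pack) €12.06: all other tangible goods → 9.5% → €1.15
Canvas tote bag €11.55: all other tangible goods → 9.5% → €1.10
Frozen peas €1.94: groceries → 8.5% → €0.16
Wooden train set €84.32: toys and games → 6.5% → €5.48
Stainless water bottle €22.31: all other tangible goods → 9.5% → €2.12
Greeting card €4.73: all other tangible goods → 9.5% → €0.45
Action figure €22.78: toys and games → 6.5% → €1.48
Picture frame (8x10) €28.37: all other tangible goods → 9.5% → €2.70
Total tax = €25.68 + €1.92 + €0.61 + €1.15 + €1.10 + €0.16 + €5.48 + €2.12 + €0.45 + €1.48 + €2.70 = €42.85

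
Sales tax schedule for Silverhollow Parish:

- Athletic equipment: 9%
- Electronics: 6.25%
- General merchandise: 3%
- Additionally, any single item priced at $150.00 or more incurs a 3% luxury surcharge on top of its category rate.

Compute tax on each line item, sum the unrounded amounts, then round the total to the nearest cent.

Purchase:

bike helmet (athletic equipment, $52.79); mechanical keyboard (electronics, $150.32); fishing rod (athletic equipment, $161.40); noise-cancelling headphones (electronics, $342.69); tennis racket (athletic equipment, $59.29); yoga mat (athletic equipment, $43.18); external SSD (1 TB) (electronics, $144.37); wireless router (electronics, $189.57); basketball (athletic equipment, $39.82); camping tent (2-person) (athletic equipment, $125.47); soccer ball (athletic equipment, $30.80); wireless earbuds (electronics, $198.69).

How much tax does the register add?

$141.53

Bike helmet $52.79: athletic equipment → 9% → $4.7511
Mechanical keyboard $150.32: electronics → 6.25% + 3% surcharge = 9.25% → $13.9046
Fishing rod $161.40: athletic equipment → 9% + 3% surcharge = 12% → $19.368
Noise-cancelling headphones $342.69: electronics → 6.25% + 3% surcharge = 9.25% → $31.698825
Tennis racket $59.29: athletic equipment → 9% → $5.3361
Yoga mat $43.18: athletic equipment → 9% → $3.8862
External SSD (1 TB) $144.37: electronics → 6.25% → $9.023125
Wireless router $189.57: electronics → 6.25% + 3% surcharge = 9.25% → $17.535225
Basketball $39.82: athletic equipment → 9% → $3.5838
Camping tent (2-person) $125.47: athletic equipment → 9% → $11.2923
Soccer ball $30.80: athletic equipment → 9% → $2.772
Wireless earbuds $198.69: electronics → 6.25% + 3% surcharge = 9.25% → $18.378825
Unrounded tax sum = $141.5301 → $141.53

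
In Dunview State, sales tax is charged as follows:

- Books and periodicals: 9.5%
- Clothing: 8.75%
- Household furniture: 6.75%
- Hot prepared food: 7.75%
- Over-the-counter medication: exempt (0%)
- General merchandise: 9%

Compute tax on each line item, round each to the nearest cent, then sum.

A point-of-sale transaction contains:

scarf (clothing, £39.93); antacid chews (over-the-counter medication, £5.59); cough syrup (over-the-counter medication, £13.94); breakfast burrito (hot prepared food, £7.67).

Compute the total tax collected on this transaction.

£4.08

Scarf £39.93: clothing → 8.75% → £3.49
Antacid chews £5.59: over-the-counter medication → 0% → £0.00
Cough syrup £13.94: over-the-counter medication → 0% → £0.00
Breakfast burrito £7.67: hot prepared food → 7.75% → £0.59
Total tax = £3.49 + £0.59 = £4.08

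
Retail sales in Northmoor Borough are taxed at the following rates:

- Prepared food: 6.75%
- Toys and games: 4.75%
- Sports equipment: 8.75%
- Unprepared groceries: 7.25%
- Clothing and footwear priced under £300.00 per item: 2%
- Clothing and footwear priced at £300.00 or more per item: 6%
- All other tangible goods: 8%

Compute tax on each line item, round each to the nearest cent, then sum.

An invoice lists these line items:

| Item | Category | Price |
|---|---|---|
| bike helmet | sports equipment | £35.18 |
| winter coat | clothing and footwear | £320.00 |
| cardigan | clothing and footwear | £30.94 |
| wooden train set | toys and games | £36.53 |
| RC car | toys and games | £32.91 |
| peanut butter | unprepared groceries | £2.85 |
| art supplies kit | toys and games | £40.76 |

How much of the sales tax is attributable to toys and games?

£5.24

Wooden train set £36.53: toys and games → 4.75% → £1.74
RC car £32.91: toys and games → 4.75% → £1.56
Art supplies kit £40.76: toys and games → 4.75% → £1.94
Tax on toys and games = £1.74 + £1.56 + £1.94 = £5.24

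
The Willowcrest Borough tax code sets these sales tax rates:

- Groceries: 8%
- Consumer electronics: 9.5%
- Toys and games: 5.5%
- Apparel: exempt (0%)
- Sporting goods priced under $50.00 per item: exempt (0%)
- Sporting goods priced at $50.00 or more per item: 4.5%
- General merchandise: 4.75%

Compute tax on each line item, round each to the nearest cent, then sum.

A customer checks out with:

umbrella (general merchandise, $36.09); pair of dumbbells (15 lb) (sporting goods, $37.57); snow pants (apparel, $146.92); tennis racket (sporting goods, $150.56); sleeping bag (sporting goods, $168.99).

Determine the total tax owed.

$16.09

Umbrella $36.09: general merchandise → 4.75% → $1.71
Pair of dumbbells (15 lb) $37.57: sporting goods, under $50.00 → 0% → $0.00
Snow pants $146.92: apparel → 0% → $0.00
Tennis racket $150.56: sporting goods, $50.00 or more → 4.5% → $6.78
Sleeping bag $168.99: sporting goods, $50.00 or more → 4.5% → $7.60
Total tax = $1.71 + $6.78 + $7.60 = $16.09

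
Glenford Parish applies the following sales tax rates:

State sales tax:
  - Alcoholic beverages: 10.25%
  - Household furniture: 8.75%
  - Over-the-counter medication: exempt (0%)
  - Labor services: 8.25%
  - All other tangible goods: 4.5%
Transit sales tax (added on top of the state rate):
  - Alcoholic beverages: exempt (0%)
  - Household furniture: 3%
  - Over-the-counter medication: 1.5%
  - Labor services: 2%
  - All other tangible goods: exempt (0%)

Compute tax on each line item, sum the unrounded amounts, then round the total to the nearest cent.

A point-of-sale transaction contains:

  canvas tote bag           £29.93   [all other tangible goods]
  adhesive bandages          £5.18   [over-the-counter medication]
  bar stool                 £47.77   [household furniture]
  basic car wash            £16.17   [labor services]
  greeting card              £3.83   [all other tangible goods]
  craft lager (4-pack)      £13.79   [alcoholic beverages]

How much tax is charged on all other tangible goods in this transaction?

£1.52

Canvas tote bag £29.93: all other tangible goods → 4.5% + 0% transit = 4.5% → £1.34685
Greeting card £3.83: all other tangible goods → 4.5% + 0% transit = 4.5% → £0.17235
Tax on all other tangible goods: unrounded sum = £1.5192 → £1.52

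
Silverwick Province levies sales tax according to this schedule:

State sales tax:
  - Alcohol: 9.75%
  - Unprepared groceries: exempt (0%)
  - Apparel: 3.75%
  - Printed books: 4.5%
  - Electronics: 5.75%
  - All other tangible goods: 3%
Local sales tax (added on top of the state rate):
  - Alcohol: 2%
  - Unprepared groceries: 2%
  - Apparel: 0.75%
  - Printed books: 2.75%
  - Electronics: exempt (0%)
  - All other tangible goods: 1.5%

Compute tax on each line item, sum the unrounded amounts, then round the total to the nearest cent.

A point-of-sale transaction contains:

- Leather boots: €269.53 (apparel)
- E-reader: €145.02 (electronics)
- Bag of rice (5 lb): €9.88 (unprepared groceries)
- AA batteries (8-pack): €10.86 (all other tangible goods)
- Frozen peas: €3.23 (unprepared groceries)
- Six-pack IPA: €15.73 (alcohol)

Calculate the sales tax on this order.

€23.07

Leather boots €269.53: apparel → 3.75% + 0.75% local = 4.5% → €12.12885
E-reader €145.02: electronics → 5.75% + 0% local = 5.75% → €8.33865
Bag of rice (5 lb) €9.88: unprepared groceries → 0% + 2% local = 2% → €0.1976
AA batteries (8-pack) €10.86: all other tangible goods → 3% + 1.5% local = 4.5% → €0.4887
Frozen peas €3.23: unprepared groceries → 0% + 2% local = 2% → €0.0646
Six-pack IPA €15.73: alcohol → 9.75% + 2% local = 11.75% → €1.848275
Unrounded tax sum = €23.066675 → €23.07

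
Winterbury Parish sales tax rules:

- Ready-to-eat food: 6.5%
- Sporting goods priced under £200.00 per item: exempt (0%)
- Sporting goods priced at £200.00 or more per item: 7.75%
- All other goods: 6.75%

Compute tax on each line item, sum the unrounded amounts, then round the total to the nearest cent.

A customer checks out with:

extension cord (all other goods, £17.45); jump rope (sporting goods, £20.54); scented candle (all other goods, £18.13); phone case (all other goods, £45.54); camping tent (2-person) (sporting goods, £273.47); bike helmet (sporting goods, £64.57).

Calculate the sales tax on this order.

Extension cord £17.45: all other goods → 6.75% → £1.177875
Jump rope £20.54: sporting goods, under £200.00 → 0% → £0.00
Scented candle £18.13: all other goods → 6.75% → £1.223775
Phone case £45.54: all other goods → 6.75% → £3.07395
Camping tent (2-person) £273.47: sporting goods, £200.00 or more → 7.75% → £21.193925
Bike helmet £64.57: sporting goods, under £200.00 → 0% → £0.00
Unrounded tax sum = £26.669525 → £26.67

£26.67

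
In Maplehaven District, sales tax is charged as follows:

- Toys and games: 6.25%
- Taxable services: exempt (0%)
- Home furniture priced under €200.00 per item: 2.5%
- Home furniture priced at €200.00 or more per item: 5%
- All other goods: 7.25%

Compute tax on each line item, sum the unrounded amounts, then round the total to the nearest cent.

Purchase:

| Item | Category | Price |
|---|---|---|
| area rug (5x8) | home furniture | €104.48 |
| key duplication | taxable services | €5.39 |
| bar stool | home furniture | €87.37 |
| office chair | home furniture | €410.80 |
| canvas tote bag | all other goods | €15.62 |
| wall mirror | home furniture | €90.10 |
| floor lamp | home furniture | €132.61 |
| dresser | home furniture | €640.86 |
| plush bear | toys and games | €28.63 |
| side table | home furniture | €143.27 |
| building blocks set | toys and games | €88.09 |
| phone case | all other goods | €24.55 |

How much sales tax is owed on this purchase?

€76.74

Area rug (5x8) €104.48: home furniture, under €200.00 → 2.5% → €2.612
Key duplication €5.39: taxable services → 0% → €0.00
Bar stool €87.37: home furniture, under €200.00 → 2.5% → €2.18425
Office chair €410.80: home furniture, €200.00 or more → 5% → €20.54
Canvas tote bag €15.62: all other goods → 7.25% → €1.13245
Wall mirror €90.10: home furniture, under €200.00 → 2.5% → €2.2525
Floor lamp €132.61: home furniture, under €200.00 → 2.5% → €3.31525
Dresser €640.86: home furniture, €200.00 or more → 5% → €32.043
Plush bear €28.63: toys and games → 6.25% → €1.789375
Side table €143.27: home furniture, under €200.00 → 2.5% → €3.58175
Building blocks set €88.09: toys and games → 6.25% → €5.505625
Phone case €24.55: all other goods → 7.25% → €1.779875
Unrounded tax sum = €76.736075 → €76.74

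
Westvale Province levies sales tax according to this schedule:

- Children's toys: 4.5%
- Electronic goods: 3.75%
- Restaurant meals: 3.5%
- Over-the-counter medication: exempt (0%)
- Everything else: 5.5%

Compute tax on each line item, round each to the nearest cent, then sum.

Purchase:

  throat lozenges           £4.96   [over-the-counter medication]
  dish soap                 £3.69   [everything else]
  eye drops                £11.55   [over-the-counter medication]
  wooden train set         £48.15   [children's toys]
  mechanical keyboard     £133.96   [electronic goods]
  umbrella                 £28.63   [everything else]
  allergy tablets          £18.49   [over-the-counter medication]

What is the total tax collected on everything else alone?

£1.77

Dish soap £3.69: everything else → 5.5% → £0.20
Umbrella £28.63: everything else → 5.5% → £1.57
Tax on everything else = £0.20 + £1.57 = £1.77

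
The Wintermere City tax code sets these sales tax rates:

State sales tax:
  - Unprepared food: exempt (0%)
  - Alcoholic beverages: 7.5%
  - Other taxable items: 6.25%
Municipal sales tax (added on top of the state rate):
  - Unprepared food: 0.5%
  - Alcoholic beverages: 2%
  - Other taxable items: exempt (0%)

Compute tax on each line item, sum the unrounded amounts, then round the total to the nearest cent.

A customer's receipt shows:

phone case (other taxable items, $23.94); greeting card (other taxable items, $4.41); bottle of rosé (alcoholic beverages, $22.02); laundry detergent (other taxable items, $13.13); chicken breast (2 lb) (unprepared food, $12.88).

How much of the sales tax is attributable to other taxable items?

$2.59

Phone case $23.94: other taxable items → 6.25% + 0% municipal = 6.25% → $1.49625
Greeting card $4.41: other taxable items → 6.25% + 0% municipal = 6.25% → $0.275625
Laundry detergent $13.13: other taxable items → 6.25% + 0% municipal = 6.25% → $0.820625
Tax on other taxable items: unrounded sum = $2.5925 → $2.59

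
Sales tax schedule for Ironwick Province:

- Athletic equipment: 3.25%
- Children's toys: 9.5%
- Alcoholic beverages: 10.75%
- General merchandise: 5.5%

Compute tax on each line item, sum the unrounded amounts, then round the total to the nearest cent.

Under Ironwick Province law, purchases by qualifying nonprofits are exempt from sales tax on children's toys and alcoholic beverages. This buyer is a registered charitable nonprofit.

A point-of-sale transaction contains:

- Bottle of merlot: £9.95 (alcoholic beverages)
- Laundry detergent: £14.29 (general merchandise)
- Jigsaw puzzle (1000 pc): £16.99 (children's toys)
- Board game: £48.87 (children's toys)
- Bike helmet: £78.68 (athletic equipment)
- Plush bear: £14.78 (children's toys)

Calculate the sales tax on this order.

Bottle of merlot £9.95: alcoholic beverages, buyer-exempt → 0% → £0.00
Laundry detergent £14.29: general merchandise → 5.5% → £0.78595
Jigsaw puzzle (1000 pc) £16.99: children's toys, buyer-exempt → 0% → £0.00
Board game £48.87: children's toys, buyer-exempt → 0% → £0.00
Bike helmet £78.68: athletic equipment → 3.25% → £2.5571
Plush bear £14.78: children's toys, buyer-exempt → 0% → £0.00
Unrounded tax sum = £3.34305 → £3.34

£3.34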